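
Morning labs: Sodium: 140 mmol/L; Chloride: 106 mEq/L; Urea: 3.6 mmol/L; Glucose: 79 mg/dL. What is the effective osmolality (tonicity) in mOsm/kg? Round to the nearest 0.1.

Effective osmolality excludes urea (freely permeant across cell membranes):
2·Na + glucose/18
= 2·140 + 79/18
= 280 + 4.39
= 284.39 mOsm/kg

284.4 mOsm/kg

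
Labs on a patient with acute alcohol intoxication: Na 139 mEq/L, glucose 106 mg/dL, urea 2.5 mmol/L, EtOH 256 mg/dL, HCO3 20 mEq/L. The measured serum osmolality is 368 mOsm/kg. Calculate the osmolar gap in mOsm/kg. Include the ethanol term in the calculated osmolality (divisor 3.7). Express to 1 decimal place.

Calculated osmolality = 2·Na + glucose/18 + urea + ethanol/3.7
= 2·139 + 106/18 + 2.5 + 256/3.7
= 278 + 5.89 + 2.50 + 69.19
= 355.58 mOsm/kg ≈ 355.6 mOsm/kg
Osmolar gap = measured − calculated = 368 − 355.6 = 12.4 mOsm/kg

12.4 mOsm/kg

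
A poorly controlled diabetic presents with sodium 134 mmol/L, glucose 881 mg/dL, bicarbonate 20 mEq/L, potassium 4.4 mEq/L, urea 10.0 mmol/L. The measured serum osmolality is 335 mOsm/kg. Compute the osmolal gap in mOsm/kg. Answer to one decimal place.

Calculated osmolality = 2·Na + glucose/18 + urea
= 2·134 + 881/18 + 10
= 268 + 48.94 + 10
= 326.94 mOsm/kg ≈ 326.9 mOsm/kg
Osmolar gap = measured − calculated = 335 − 326.9 = 8.1 mOsm/kg

8.1 mOsm/kg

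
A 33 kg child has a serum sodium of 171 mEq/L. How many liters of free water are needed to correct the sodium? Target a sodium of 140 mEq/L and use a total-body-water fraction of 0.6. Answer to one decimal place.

4.4 L

TBW = 0.6 · 33 = 19.8 L
Free water deficit = TBW · (Na/140 − 1)
= 19.8 · (171/140 − 1)
= 19.8 · 0.2214
= 4.38 L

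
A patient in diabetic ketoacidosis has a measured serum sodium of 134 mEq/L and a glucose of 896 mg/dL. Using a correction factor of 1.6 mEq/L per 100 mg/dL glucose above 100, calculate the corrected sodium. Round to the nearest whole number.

147 mEq/L

Corrected Na = measured Na + 1.6 · (glucose − 100)/100
= 134 + 1.6 · (896 − 100)/100
= 134 + 12.7
= 146.7 mEq/L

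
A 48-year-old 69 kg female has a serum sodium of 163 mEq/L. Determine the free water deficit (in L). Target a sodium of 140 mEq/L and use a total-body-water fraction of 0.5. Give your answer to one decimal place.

5.7 L

TBW = 0.5 · 69 = 34.5 L
Free water deficit = TBW · (Na/140 − 1)
= 34.5 · (163/140 − 1)
= 34.5 · 0.1643
= 5.67 L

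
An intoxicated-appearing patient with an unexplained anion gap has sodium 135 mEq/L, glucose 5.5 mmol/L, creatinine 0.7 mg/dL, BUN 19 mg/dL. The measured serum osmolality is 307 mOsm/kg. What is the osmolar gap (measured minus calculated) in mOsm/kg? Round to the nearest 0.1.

24.7 mOsm/kg

Calculated osmolality = 2·Na + glucose + BUN/2.8
= 2·135 + 5.5 + 19/2.8
= 270 + 5.50 + 6.79
= 282.29 mOsm/kg ≈ 282.3 mOsm/kg
Osmolar gap = measured − calculated = 307 − 282.3 = 24.7 mOsm/kg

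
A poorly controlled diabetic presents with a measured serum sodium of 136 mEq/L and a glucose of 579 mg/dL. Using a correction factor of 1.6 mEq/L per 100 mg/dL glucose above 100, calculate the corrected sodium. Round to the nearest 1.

144 mEq/L

Corrected Na = measured Na + 1.6 · (glucose − 100)/100
= 136 + 1.6 · (579 − 100)/100
= 136 + 7.7
= 143.7 mEq/L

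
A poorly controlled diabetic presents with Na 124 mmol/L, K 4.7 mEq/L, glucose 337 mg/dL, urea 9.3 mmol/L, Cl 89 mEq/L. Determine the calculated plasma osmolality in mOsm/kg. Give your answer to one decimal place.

Calculated osmolality = 2·Na + glucose/18 + urea
= 2·124 + 337/18 + 9.3
= 248 + 18.72 + 9.30
= 276.02 mOsm/kg

276.0 mOsm/kg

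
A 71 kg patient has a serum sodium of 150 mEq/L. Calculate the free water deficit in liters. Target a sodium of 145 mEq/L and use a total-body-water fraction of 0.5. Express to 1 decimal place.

1.2 L

TBW = 0.5 · 71 = 35.5 L
Free water deficit = TBW · (Na/145 − 1)
= 35.5 · (150/145 − 1)
= 35.5 · 0.0345
= 1.22 L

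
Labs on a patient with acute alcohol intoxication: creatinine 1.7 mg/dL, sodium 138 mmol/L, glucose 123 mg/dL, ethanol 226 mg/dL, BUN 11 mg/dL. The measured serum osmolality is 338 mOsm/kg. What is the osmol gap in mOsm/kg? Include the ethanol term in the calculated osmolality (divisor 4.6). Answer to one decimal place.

2.1 mOsm/kg

Calculated osmolality = 2·Na + glucose/18 + BUN/2.8 + ethanol/4.6
= 2·138 + 123/18 + 11/2.8 + 226/4.6
= 276 + 6.83 + 3.93 + 49.13
= 335.89 mOsm/kg ≈ 335.9 mOsm/kg
Osmolar gap = measured − calculated = 338 − 335.9 = 2.1 mOsm/kg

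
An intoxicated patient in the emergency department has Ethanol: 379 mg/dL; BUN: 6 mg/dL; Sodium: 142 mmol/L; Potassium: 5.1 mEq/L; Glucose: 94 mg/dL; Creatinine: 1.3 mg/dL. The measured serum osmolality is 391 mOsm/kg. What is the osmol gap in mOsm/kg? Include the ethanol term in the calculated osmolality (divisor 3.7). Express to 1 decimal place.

-2.8 mOsm/kg

Calculated osmolality = 2·Na + glucose/18 + BUN/2.8 + ethanol/3.7
= 2·142 + 94/18 + 6/2.8 + 379/3.7
= 284 + 5.22 + 2.14 + 102.43
= 393.79 mOsm/kg ≈ 393.8 mOsm/kg
Osmolar gap = measured − calculated = 391 − 393.8 = -2.8 mOsm/kg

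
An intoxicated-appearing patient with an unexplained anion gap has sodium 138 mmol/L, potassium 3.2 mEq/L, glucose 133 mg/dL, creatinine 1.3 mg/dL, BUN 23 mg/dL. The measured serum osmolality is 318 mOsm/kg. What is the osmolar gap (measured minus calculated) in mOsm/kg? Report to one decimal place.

Calculated osmolality = 2·Na + glucose/18 + BUN/2.8
= 2·138 + 133/18 + 23/2.8
= 276 + 7.39 + 8.21
= 291.6 mOsm/kg ≈ 291.6 mOsm/kg
Osmolar gap = measured − calculated = 318 − 291.6 = 26.4 mOsm/kg

26.4 mOsm/kg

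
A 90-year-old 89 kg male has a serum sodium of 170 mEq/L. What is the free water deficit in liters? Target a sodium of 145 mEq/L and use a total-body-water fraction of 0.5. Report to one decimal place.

TBW = 0.5 · 89 = 44.5 L
Free water deficit = TBW · (Na/145 − 1)
= 44.5 · (170/145 − 1)
= 44.5 · 0.1724
= 7.67 L

7.7 L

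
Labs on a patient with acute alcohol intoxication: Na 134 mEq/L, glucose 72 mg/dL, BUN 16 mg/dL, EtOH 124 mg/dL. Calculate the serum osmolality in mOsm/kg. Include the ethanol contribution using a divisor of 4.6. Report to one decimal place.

Calculated osmolality = 2·Na + glucose/18 + BUN/2.8 + ethanol/4.6
= 2·134 + 72/18 + 16/2.8 + 124/4.6
= 268 + 4 + 5.71 + 26.96
= 304.67 mOsm/kg

304.7 mOsm/kg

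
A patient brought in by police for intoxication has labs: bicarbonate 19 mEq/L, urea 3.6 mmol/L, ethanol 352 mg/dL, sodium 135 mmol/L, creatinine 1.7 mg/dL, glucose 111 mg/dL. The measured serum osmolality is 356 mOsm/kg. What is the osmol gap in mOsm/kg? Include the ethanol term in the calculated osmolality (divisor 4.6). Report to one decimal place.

Calculated osmolality = 2·Na + glucose/18 + urea + ethanol/4.6
= 2·135 + 111/18 + 3.6 + 352/4.6
= 270 + 6.17 + 3.60 + 76.52
= 356.29 mOsm/kg ≈ 356.3 mOsm/kg
Osmolar gap = measured − calculated = 356 − 356.3 = -0.3 mOsm/kg

-0.3 mOsm/kg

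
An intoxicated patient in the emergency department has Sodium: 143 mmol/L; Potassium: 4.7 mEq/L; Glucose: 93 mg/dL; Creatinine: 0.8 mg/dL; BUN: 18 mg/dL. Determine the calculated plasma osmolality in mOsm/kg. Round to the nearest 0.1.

Calculated osmolality = 2·Na + glucose/18 + BUN/2.8
= 2·143 + 93/18 + 18/2.8
= 286 + 5.17 + 6.43
= 297.6 mOsm/kg

297.6 mOsm/kg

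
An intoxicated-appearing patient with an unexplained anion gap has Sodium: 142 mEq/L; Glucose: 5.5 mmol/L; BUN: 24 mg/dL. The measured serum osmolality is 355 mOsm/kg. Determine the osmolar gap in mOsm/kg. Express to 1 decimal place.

56.9 mOsm/kg

Calculated osmolality = 2·Na + glucose + BUN/2.8
= 2·142 + 5.5 + 24/2.8
= 284 + 5.50 + 8.57
= 298.07 mOsm/kg ≈ 298.1 mOsm/kg
Osmolar gap = measured − calculated = 355 − 298.1 = 56.9 mOsm/kg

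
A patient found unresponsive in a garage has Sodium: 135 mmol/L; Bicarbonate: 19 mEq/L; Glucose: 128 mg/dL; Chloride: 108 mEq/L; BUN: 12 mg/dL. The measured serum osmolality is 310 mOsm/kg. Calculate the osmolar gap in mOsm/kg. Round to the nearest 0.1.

Calculated osmolality = 2·Na + glucose/18 + BUN/2.8
= 2·135 + 128/18 + 12/2.8
= 270 + 7.11 + 4.29
= 281.4 mOsm/kg ≈ 281.4 mOsm/kg
Osmolar gap = measured − calculated = 310 − 281.4 = 28.6 mOsm/kg

28.6 mOsm/kg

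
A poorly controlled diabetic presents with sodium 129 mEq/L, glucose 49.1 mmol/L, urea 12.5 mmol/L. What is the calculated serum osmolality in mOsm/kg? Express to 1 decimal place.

Calculated osmolality = 2·Na + glucose + urea
= 2·129 + 49.1 + 12.5
= 258 + 49.10 + 12.50
= 319.6 mOsm/kg

319.6 mOsm/kg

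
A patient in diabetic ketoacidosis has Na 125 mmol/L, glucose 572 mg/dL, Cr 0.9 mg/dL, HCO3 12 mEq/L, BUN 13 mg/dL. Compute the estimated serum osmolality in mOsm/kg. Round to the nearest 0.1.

286.4 mOsm/kg

Calculated osmolality = 2·Na + glucose/18 + BUN/2.8
= 2·125 + 572/18 + 13/2.8
= 250 + 31.78 + 4.64
= 286.42 mOsm/kg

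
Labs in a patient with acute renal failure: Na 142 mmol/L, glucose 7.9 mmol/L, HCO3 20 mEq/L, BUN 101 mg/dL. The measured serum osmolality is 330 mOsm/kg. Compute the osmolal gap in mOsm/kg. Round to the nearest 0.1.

2.0 mOsm/kg

Calculated osmolality = 2·Na + glucose + BUN/2.8
= 2·142 + 7.9 + 101/2.8
= 284 + 7.90 + 36.07
= 327.97 mOsm/kg ≈ 328.0 mOsm/kg
Osmolar gap = measured − calculated = 330 − 328.0 = 2.0 mOsm/kg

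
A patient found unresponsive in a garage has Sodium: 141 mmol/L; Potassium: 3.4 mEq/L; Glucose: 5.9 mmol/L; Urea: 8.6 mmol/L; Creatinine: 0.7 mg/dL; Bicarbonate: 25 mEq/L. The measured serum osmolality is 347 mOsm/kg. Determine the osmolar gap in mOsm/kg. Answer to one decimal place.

Calculated osmolality = 2·Na + glucose + urea
= 2·141 + 5.9 + 8.6
= 282 + 5.90 + 8.60
= 296.5 mOsm/kg ≈ 296.5 mOsm/kg
Osmolar gap = measured − calculated = 347 − 296.5 = 50.5 mOsm/kg

50.5 mOsm/kg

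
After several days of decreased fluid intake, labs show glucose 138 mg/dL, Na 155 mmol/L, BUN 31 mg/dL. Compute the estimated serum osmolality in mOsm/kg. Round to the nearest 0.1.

328.7 mOsm/kg

Calculated osmolality = 2·Na + glucose/18 + BUN/2.8
= 2·155 + 138/18 + 31/2.8
= 310 + 7.67 + 11.07
= 328.74 mOsm/kg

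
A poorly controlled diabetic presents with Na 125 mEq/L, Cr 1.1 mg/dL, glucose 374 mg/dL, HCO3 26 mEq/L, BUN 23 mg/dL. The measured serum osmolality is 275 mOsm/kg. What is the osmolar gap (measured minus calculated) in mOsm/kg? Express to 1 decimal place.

Calculated osmolality = 2·Na + glucose/18 + BUN/2.8
= 2·125 + 374/18 + 23/2.8
= 250 + 20.78 + 8.21
= 278.99 mOsm/kg ≈ 279.0 mOsm/kg
Osmolar gap = measured − calculated = 275 − 279.0 = -4.0 mOsm/kg

-4.0 mOsm/kg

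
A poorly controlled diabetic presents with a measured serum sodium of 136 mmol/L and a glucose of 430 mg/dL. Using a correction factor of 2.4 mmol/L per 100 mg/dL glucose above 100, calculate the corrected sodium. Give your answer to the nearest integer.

144 mmol/L

Corrected Na = measured Na + 2.4 · (glucose − 100)/100
= 136 + 2.4 · (430 − 100)/100
= 136 + 7.9
= 143.9 mmol/L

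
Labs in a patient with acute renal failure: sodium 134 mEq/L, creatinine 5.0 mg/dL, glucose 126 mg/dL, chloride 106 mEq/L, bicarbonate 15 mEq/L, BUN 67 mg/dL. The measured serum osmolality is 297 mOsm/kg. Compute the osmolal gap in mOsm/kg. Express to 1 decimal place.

Calculated osmolality = 2·Na + glucose/18 + BUN/2.8
= 2·134 + 126/18 + 67/2.8
= 268 + 7 + 23.93
= 298.93 mOsm/kg ≈ 298.9 mOsm/kg
Osmolar gap = measured − calculated = 297 − 298.9 = -1.9 mOsm/kg

-1.9 mOsm/kg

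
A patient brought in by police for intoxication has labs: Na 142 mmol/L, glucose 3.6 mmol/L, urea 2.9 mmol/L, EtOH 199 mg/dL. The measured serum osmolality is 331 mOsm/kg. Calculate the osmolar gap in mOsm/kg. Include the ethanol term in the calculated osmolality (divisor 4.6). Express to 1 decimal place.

Calculated osmolality = 2·Na + glucose + urea + ethanol/4.6
= 2·142 + 3.6 + 2.9 + 199/4.6
= 284 + 3.60 + 2.90 + 43.26
= 333.76 mOsm/kg ≈ 333.8 mOsm/kg
Osmolar gap = measured − calculated = 331 − 333.8 = -2.8 mOsm/kg

-2.8 mOsm/kg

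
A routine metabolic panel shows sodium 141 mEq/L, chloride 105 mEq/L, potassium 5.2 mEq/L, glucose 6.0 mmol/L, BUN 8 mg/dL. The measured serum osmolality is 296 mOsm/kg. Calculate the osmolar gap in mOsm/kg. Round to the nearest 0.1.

5.1 mOsm/kg

Calculated osmolality = 2·Na + glucose + BUN/2.8
= 2·141 + 6 + 8/2.8
= 282 + 6 + 2.86
= 290.86 mOsm/kg ≈ 290.9 mOsm/kg
Osmolar gap = measured − calculated = 296 − 290.9 = 5.1 mOsm/kg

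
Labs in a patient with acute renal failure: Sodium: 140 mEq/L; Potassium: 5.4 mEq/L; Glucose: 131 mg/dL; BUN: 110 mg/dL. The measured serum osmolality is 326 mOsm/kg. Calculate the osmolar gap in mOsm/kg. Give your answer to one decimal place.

Calculated osmolality = 2·Na + glucose/18 + BUN/2.8
= 2·140 + 131/18 + 110/2.8
= 280 + 7.28 + 39.29
= 326.57 mOsm/kg ≈ 326.6 mOsm/kg
Osmolar gap = measured − calculated = 326 − 326.6 = -0.6 mOsm/kg

-0.6 mOsm/kg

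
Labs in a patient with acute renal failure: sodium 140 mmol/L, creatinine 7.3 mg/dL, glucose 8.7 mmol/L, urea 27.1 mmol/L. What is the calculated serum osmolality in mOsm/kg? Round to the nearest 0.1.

315.8 mOsm/kg

Calculated osmolality = 2·Na + glucose + urea
= 2·140 + 8.7 + 27.1
= 280 + 8.70 + 27.10
= 315.8 mOsm/kg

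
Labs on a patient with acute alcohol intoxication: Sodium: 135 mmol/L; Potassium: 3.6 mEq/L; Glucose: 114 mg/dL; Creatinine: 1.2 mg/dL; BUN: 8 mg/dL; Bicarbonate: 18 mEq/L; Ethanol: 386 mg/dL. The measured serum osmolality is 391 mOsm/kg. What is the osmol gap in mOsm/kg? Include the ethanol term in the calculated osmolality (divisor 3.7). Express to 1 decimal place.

7.5 mOsm/kg

Calculated osmolality = 2·Na + glucose/18 + BUN/2.8 + ethanol/3.7
= 2·135 + 114/18 + 8/2.8 + 386/3.7
= 270 + 6.33 + 2.86 + 104.32
= 383.51 mOsm/kg ≈ 383.5 mOsm/kg
Osmolar gap = measured − calculated = 391 − 383.5 = 7.5 mOsm/kg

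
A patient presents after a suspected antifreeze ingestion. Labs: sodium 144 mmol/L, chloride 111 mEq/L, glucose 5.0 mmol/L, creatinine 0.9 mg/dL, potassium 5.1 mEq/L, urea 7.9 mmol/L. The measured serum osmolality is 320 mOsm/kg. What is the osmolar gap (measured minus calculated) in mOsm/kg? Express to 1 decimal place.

Calculated osmolality = 2·Na + glucose + urea
= 2·144 + 5 + 7.9
= 288 + 5 + 7.90
= 300.9 mOsm/kg ≈ 300.9 mOsm/kg
Osmolar gap = measured − calculated = 320 − 300.9 = 19.1 mOsm/kg

19.1 mOsm/kg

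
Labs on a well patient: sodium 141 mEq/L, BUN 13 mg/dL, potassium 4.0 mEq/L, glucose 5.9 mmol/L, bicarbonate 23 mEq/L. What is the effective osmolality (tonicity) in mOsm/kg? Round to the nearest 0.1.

287.9 mOsm/kg

Effective osmolality excludes urea (freely permeant across cell membranes):
2·Na + glucose
= 2·141 + 5.9
= 282 + 5.9
= 287.9 mOsm/kg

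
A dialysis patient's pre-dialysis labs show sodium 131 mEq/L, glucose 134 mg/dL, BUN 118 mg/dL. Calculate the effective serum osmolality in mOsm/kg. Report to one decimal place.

Effective osmolality excludes urea (freely permeant across cell membranes):
2·Na + glucose/18
= 2·131 + 134/18
= 262 + 7.44
= 269.44 mOsm/kg

269.4 mOsm/kg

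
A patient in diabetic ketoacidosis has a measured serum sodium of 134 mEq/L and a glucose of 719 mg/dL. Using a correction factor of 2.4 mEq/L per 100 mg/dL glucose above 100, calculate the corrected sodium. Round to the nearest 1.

Corrected Na = measured Na + 2.4 · (glucose − 100)/100
= 134 + 2.4 · (719 − 100)/100
= 134 + 14.9
= 148.9 mEq/L

149 mEq/L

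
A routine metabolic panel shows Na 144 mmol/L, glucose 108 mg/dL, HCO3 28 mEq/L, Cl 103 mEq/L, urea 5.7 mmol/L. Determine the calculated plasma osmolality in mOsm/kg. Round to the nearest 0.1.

Calculated osmolality = 2·Na + glucose/18 + urea
= 2·144 + 108/18 + 5.7
= 288 + 6 + 5.70
= 299.7 mOsm/kg

299.7 mOsm/kg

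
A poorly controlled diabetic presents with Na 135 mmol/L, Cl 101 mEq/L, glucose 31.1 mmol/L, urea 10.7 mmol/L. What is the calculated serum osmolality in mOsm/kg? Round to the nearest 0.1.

Calculated osmolality = 2·Na + glucose + urea
= 2·135 + 31.1 + 10.7
= 270 + 31.10 + 10.70
= 311.8 mOsm/kg

311.8 mOsm/kg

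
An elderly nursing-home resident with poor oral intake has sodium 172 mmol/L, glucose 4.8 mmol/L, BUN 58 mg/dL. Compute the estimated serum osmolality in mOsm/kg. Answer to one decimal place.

369.5 mOsm/kg

Calculated osmolality = 2·Na + glucose + BUN/2.8
= 2·172 + 4.8 + 58/2.8
= 344 + 4.80 + 20.71
= 369.51 mOsm/kg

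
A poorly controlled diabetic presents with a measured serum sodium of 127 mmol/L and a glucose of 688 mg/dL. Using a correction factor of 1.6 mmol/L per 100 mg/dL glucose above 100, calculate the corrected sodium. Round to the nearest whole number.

136 mmol/L

Corrected Na = measured Na + 1.6 · (glucose − 100)/100
= 127 + 1.6 · (688 − 100)/100
= 127 + 9.4
= 136.4 mmol/L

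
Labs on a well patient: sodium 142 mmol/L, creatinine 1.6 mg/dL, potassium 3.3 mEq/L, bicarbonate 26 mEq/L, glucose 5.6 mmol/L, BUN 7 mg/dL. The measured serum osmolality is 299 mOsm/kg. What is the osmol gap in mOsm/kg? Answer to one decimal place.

6.9 mOsm/kg

Calculated osmolality = 2·Na + glucose + BUN/2.8
= 2·142 + 5.6 + 7/2.8
= 284 + 5.60 + 2.50
= 292.1 mOsm/kg ≈ 292.1 mOsm/kg
Osmolar gap = measured − calculated = 299 − 292.1 = 6.9 mOsm/kg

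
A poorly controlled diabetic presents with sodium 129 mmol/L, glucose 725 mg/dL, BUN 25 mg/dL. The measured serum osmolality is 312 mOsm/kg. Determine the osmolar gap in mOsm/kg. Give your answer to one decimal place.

Calculated osmolality = 2·Na + glucose/18 + BUN/2.8
= 2·129 + 725/18 + 25/2.8
= 258 + 40.28 + 8.93
= 307.21 mOsm/kg ≈ 307.2 mOsm/kg
Osmolar gap = measured − calculated = 312 − 307.2 = 4.8 mOsm/kg

4.8 mOsm/kg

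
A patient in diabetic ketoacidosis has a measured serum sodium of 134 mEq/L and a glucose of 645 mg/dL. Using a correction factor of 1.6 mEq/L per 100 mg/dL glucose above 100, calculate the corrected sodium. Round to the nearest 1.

143 mEq/L

Corrected Na = measured Na + 1.6 · (glucose − 100)/100
= 134 + 1.6 · (645 − 100)/100
= 134 + 8.7
= 142.7 mEq/L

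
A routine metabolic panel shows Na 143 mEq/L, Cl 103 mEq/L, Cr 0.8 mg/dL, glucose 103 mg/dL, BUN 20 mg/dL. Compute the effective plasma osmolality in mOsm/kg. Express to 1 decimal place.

Effective osmolality excludes urea (freely permeant across cell membranes):
2·Na + glucose/18
= 2·143 + 103/18
= 286 + 5.72
= 291.72 mOsm/kg

291.7 mOsm/kg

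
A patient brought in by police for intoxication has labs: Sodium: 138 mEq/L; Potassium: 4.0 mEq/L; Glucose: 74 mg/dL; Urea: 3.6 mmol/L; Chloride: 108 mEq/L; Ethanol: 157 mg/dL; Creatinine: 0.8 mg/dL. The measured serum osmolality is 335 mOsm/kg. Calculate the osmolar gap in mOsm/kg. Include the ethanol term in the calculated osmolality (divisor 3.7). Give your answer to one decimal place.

Calculated osmolality = 2·Na + glucose/18 + urea + ethanol/3.7
= 2·138 + 74/18 + 3.6 + 157/3.7
= 276 + 4.11 + 3.60 + 42.43
= 326.14 mOsm/kg ≈ 326.1 mOsm/kg
Osmolar gap = measured − calculated = 335 − 326.1 = 8.9 mOsm/kg

8.9 mOsm/kg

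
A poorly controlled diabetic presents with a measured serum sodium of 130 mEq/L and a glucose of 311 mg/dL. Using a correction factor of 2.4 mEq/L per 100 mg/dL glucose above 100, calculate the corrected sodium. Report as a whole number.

135 mEq/L

Corrected Na = measured Na + 2.4 · (glucose − 100)/100
= 130 + 2.4 · (311 − 100)/100
= 130 + 5.1
= 135.1 mEq/L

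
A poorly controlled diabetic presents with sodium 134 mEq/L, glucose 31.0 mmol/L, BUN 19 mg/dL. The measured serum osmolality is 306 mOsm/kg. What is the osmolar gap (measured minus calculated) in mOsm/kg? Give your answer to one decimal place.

Calculated osmolality = 2·Na + glucose + BUN/2.8
= 2·134 + 31 + 19/2.8
= 268 + 31 + 6.79
= 305.79 mOsm/kg ≈ 305.8 mOsm/kg
Osmolar gap = measured − calculated = 306 − 305.8 = 0.2 mOsm/kg

0.2 mOsm/kg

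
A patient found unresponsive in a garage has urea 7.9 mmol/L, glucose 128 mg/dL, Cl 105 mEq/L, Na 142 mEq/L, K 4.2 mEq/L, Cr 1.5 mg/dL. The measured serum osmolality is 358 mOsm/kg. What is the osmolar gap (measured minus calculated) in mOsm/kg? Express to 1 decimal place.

Calculated osmolality = 2·Na + glucose/18 + urea
= 2·142 + 128/18 + 7.9
= 284 + 7.11 + 7.90
= 299.01 mOsm/kg ≈ 299.0 mOsm/kg
Osmolar gap = measured − calculated = 358 − 299.0 = 59.0 mOsm/kg

59.0 mOsm/kg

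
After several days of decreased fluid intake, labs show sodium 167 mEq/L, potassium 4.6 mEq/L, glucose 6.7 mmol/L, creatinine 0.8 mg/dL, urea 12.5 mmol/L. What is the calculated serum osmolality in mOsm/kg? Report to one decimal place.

353.2 mOsm/kg

Calculated osmolality = 2·Na + glucose + urea
= 2·167 + 6.7 + 12.5
= 334 + 6.70 + 12.50
= 353.2 mOsm/kg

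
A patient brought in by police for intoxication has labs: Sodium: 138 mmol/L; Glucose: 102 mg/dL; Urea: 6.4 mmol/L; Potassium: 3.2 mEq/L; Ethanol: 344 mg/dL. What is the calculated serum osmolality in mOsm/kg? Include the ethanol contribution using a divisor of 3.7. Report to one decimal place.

Calculated osmolality = 2·Na + glucose/18 + urea + ethanol/3.7
= 2·138 + 102/18 + 6.4 + 344/3.7
= 276 + 5.67 + 6.40 + 92.97
= 381.04 mOsm/kg

381.0 mOsm/kg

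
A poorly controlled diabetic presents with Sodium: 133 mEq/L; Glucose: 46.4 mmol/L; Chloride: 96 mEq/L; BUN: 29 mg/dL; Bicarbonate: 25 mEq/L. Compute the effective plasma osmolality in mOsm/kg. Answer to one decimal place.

312.4 mOsm/kg

Effective osmolality excludes urea (freely permeant across cell membranes):
2·Na + glucose
= 2·133 + 46.4
= 266 + 46.4
= 312.4 mOsm/kg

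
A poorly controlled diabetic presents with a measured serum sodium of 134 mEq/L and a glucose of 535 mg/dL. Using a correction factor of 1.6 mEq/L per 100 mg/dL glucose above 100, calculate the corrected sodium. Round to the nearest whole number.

Corrected Na = measured Na + 1.6 · (glucose − 100)/100
= 134 + 1.6 · (535 − 100)/100
= 134 + 7
= 141 mEq/L

141 mEq/L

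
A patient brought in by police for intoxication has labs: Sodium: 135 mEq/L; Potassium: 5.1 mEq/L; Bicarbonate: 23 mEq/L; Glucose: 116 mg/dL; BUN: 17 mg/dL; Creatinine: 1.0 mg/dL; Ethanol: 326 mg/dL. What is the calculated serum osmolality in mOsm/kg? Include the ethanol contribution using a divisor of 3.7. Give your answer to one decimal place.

370.6 mOsm/kg

Calculated osmolality = 2·Na + glucose/18 + BUN/2.8 + ethanol/3.7
= 2·135 + 116/18 + 17/2.8 + 326/3.7
= 270 + 6.44 + 6.07 + 88.11
= 370.62 mOsm/kg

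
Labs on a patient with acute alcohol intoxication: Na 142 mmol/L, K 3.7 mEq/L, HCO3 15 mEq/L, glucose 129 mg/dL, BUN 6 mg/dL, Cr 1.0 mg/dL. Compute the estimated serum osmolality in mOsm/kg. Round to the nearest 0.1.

Calculated osmolality = 2·Na + glucose/18 + BUN/2.8
= 2·142 + 129/18 + 6/2.8
= 284 + 7.17 + 2.14
= 293.31 mOsm/kg

293.3 mOsm/kg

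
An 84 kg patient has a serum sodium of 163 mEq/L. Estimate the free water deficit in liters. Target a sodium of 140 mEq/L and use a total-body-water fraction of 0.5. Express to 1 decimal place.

TBW = 0.5 · 84 = 42 L
Free water deficit = TBW · (Na/140 − 1)
= 42 · (163/140 − 1)
= 42 · 0.1643
= 6.9 L

6.9 L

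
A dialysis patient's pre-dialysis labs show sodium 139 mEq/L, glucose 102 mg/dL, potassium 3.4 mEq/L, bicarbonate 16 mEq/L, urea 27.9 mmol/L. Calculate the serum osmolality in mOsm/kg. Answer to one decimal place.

Calculated osmolality = 2·Na + glucose/18 + urea
= 2·139 + 102/18 + 27.9
= 278 + 5.67 + 27.90
= 311.57 mOsm/kg

311.6 mOsm/kg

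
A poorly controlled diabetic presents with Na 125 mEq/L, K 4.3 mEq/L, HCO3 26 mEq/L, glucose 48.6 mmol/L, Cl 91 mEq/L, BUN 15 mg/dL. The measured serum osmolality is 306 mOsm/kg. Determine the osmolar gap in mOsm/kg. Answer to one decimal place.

2.0 mOsm/kg

Calculated osmolality = 2·Na + glucose + BUN/2.8
= 2·125 + 48.6 + 15/2.8
= 250 + 48.60 + 5.36
= 303.96 mOsm/kg ≈ 304.0 mOsm/kg
Osmolar gap = measured − calculated = 306 − 304.0 = 2.0 mOsm/kg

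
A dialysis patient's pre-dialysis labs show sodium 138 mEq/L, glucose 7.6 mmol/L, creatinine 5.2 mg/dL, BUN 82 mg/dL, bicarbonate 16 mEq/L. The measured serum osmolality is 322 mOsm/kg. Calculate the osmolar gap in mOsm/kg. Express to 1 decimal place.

Calculated osmolality = 2·Na + glucose + BUN/2.8
= 2·138 + 7.6 + 82/2.8
= 276 + 7.60 + 29.29
= 312.89 mOsm/kg ≈ 312.9 mOsm/kg
Osmolar gap = measured − calculated = 322 − 312.9 = 9.1 mOsm/kg

9.1 mOsm/kg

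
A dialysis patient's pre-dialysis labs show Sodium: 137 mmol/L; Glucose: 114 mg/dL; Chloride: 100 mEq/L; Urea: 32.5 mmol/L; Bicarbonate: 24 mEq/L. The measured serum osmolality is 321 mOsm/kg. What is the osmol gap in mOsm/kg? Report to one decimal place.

8.2 mOsm/kg

Calculated osmolality = 2·Na + glucose/18 + urea
= 2·137 + 114/18 + 32.5
= 274 + 6.33 + 32.50
= 312.83 mOsm/kg ≈ 312.8 mOsm/kg
Osmolar gap = measured − calculated = 321 − 312.8 = 8.2 mOsm/kg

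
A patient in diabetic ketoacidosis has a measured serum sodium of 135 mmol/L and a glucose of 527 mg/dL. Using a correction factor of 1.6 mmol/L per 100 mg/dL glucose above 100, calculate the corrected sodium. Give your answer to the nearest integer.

142 mmol/L

Corrected Na = measured Na + 1.6 · (glucose − 100)/100
= 135 + 1.6 · (527 − 100)/100
= 135 + 6.8
= 141.8 mmol/L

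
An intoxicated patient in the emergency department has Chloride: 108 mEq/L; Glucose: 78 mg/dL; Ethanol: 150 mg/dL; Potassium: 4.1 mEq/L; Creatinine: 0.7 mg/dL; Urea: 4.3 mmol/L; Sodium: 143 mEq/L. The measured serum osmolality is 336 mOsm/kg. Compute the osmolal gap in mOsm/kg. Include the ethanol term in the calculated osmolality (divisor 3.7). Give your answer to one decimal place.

Calculated osmolality = 2·Na + glucose/18 + urea + ethanol/3.7
= 2·143 + 78/18 + 4.3 + 150/3.7
= 286 + 4.33 + 4.30 + 40.54
= 335.17 mOsm/kg ≈ 335.2 mOsm/kg
Osmolar gap = measured − calculated = 336 − 335.2 = 0.8 mOsm/kg

0.8 mOsm/kg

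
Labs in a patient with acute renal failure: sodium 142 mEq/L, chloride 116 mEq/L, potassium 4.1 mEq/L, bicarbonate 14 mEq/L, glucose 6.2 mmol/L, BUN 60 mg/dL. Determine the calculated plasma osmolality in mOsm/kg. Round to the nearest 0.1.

Calculated osmolality = 2·Na + glucose + BUN/2.8
= 2·142 + 6.2 + 60/2.8
= 284 + 6.20 + 21.43
= 311.63 mOsm/kg

311.6 mOsm/kg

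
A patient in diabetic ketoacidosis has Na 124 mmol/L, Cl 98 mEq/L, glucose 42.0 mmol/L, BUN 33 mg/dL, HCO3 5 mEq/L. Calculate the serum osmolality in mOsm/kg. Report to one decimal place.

Calculated osmolality = 2·Na + glucose + BUN/2.8
= 2·124 + 42 + 33/2.8
= 248 + 42 + 11.79
= 301.79 mOsm/kg

301.8 mOsm/kg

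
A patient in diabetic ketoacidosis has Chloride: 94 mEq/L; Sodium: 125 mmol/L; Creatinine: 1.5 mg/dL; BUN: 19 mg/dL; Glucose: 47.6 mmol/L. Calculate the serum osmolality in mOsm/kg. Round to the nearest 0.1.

304.4 mOsm/kg

Calculated osmolality = 2·Na + glucose + BUN/2.8
= 2·125 + 47.6 + 19/2.8
= 250 + 47.60 + 6.79
= 304.39 mOsm/kg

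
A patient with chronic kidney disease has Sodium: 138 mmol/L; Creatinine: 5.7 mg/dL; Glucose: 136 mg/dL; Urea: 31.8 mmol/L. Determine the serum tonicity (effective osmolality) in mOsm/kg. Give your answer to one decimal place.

Effective osmolality excludes urea (freely permeant across cell membranes):
2·Na + glucose/18
= 2·138 + 136/18
= 276 + 7.56
= 283.56 mOsm/kg

283.6 mOsm/kg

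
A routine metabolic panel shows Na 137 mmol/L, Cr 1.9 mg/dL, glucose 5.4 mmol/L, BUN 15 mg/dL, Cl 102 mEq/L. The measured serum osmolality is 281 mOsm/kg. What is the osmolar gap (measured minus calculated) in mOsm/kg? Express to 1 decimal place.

-3.8 mOsm/kg

Calculated osmolality = 2·Na + glucose + BUN/2.8
= 2·137 + 5.4 + 15/2.8
= 274 + 5.40 + 5.36
= 284.76 mOsm/kg ≈ 284.8 mOsm/kg
Osmolar gap = measured − calculated = 281 − 284.8 = -3.8 mOsm/kg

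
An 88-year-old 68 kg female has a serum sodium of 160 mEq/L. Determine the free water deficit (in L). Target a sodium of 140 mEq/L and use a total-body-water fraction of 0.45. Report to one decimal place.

TBW = 0.45 · 68 = 30.6 L
Free water deficit = TBW · (Na/140 − 1)
= 30.6 · (160/140 − 1)
= 30.6 · 0.1429
= 4.37 L

4.4 L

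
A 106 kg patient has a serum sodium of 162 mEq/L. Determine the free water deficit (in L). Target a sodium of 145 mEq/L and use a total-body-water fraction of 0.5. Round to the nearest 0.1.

6.2 L

TBW = 0.5 · 106 = 53 L
Free water deficit = TBW · (Na/145 − 1)
= 53 · (162/145 − 1)
= 53 · 0.1172
= 6.21 L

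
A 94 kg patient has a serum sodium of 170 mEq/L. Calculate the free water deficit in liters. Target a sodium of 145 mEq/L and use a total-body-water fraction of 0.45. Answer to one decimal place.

TBW = 0.45 · 94 = 42.3 L
Free water deficit = TBW · (Na/145 − 1)
= 42.3 · (170/145 − 1)
= 42.3 · 0.1724
= 7.29 L

7.3 L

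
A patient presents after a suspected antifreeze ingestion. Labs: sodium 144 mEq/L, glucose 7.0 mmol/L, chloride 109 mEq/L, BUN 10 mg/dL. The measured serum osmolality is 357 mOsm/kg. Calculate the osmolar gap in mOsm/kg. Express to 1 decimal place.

58.4 mOsm/kg

Calculated osmolality = 2·Na + glucose + BUN/2.8
= 2·144 + 7 + 10/2.8
= 288 + 7 + 3.57
= 298.57 mOsm/kg ≈ 298.6 mOsm/kg
Osmolar gap = measured − calculated = 357 − 298.6 = 58.4 mOsm/kg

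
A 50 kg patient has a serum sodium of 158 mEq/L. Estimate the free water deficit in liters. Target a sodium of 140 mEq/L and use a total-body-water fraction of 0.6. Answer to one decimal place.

3.9 L

TBW = 0.6 · 50 = 30 L
Free water deficit = TBW · (Na/140 − 1)
= 30 · (158/140 − 1)
= 30 · 0.1286
= 3.86 L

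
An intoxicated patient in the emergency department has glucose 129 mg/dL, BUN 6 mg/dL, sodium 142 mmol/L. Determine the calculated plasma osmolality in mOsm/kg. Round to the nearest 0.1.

Calculated osmolality = 2·Na + glucose/18 + BUN/2.8
= 2·142 + 129/18 + 6/2.8
= 284 + 7.17 + 2.14
= 293.31 mOsm/kg

293.3 mOsm/kg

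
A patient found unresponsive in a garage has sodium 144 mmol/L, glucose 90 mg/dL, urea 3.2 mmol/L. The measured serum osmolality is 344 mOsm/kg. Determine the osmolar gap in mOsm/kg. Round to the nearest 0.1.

47.8 mOsm/kg

Calculated osmolality = 2·Na + glucose/18 + urea
= 2·144 + 90/18 + 3.2
= 288 + 5 + 3.20
= 296.2 mOsm/kg ≈ 296.2 mOsm/kg
Osmolar gap = measured − calculated = 344 − 296.2 = 47.8 mOsm/kg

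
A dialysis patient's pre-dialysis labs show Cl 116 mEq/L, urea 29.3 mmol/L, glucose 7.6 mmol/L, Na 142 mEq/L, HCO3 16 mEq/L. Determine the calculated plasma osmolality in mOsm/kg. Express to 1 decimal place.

Calculated osmolality = 2·Na + glucose + urea
= 2·142 + 7.6 + 29.3
= 284 + 7.60 + 29.30
= 320.9 mOsm/kg

320.9 mOsm/kg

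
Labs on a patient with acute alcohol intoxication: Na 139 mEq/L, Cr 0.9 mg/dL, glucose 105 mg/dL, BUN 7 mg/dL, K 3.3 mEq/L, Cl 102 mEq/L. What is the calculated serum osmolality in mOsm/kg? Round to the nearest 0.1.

Calculated osmolality = 2·Na + glucose/18 + BUN/2.8
= 2·139 + 105/18 + 7/2.8
= 278 + 5.83 + 2.50
= 286.33 mOsm/kg

286.3 mOsm/kg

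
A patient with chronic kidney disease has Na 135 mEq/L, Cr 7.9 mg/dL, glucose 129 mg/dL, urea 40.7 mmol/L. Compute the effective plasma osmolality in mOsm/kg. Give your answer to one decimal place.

Effective osmolality excludes urea (freely permeant across cell membranes):
2·Na + glucose/18
= 2·135 + 129/18
= 270 + 7.17
= 277.17 mOsm/kg

277.2 mOsm/kg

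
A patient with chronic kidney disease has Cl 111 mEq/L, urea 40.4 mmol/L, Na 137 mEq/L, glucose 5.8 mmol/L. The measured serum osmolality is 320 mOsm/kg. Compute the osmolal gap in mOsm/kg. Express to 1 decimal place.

-0.2 mOsm/kg

Calculated osmolality = 2·Na + glucose + urea
= 2·137 + 5.8 + 40.4
= 274 + 5.80 + 40.40
= 320.2 mOsm/kg ≈ 320.2 mOsm/kg
Osmolar gap = measured − calculated = 320 − 320.2 = -0.2 mOsm/kg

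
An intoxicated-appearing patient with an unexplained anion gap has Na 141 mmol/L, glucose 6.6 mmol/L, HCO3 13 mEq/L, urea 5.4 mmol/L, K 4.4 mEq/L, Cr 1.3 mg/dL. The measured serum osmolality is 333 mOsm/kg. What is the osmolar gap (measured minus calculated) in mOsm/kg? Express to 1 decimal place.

39.0 mOsm/kg

Calculated osmolality = 2·Na + glucose + urea
= 2·141 + 6.6 + 5.4
= 282 + 6.60 + 5.40
= 294 mOsm/kg ≈ 294.0 mOsm/kg
Osmolar gap = measured − calculated = 333 − 294.0 = 39.0 mOsm/kg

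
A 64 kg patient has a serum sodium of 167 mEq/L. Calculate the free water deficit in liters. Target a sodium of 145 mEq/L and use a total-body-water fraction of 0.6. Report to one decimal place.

TBW = 0.6 · 64 = 38.4 L
Free water deficit = TBW · (Na/145 − 1)
= 38.4 · (167/145 − 1)
= 38.4 · 0.1517
= 5.83 L

5.8 L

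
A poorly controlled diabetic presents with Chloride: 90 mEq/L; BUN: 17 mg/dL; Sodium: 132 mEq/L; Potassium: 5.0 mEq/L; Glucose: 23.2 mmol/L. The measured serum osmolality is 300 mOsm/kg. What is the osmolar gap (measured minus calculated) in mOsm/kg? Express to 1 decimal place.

Calculated osmolality = 2·Na + glucose + BUN/2.8
= 2·132 + 23.2 + 17/2.8
= 264 + 23.20 + 6.07
= 293.27 mOsm/kg ≈ 293.3 mOsm/kg
Osmolar gap = measured − calculated = 300 − 293.3 = 6.7 mOsm/kg

6.7 mOsm/kg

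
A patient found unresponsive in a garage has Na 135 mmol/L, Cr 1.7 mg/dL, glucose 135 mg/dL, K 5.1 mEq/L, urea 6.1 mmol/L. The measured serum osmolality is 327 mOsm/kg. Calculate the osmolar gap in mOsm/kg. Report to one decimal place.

Calculated osmolality = 2·Na + glucose/18 + urea
= 2·135 + 135/18 + 6.1
= 270 + 7.50 + 6.10
= 283.6 mOsm/kg ≈ 283.6 mOsm/kg
Osmolar gap = measured − calculated = 327 − 283.6 = 43.4 mOsm/kg

43.4 mOsm/kg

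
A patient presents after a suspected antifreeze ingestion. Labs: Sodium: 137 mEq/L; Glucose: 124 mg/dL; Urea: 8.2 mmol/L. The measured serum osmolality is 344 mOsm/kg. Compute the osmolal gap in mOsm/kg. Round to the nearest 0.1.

54.9 mOsm/kg

Calculated osmolality = 2·Na + glucose/18 + urea
= 2·137 + 124/18 + 8.2
= 274 + 6.89 + 8.20
= 289.09 mOsm/kg ≈ 289.1 mOsm/kg
Osmolar gap = measured − calculated = 344 − 289.1 = 54.9 mOsm/kg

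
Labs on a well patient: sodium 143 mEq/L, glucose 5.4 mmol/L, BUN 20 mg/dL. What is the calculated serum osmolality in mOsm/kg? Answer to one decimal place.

Calculated osmolality = 2·Na + glucose + BUN/2.8
= 2·143 + 5.4 + 20/2.8
= 286 + 5.40 + 7.14
= 298.54 mOsm/kg

298.5 mOsm/kg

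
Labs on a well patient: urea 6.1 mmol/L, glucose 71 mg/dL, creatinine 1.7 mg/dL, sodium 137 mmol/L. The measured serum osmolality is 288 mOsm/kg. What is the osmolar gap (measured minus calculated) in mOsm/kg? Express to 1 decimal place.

4.0 mOsm/kg

Calculated osmolality = 2·Na + glucose/18 + urea
= 2·137 + 71/18 + 6.1
= 274 + 3.94 + 6.10
= 284.04 mOsm/kg ≈ 284.0 mOsm/kg
Osmolar gap = measured − calculated = 288 − 284.0 = 4.0 mOsm/kg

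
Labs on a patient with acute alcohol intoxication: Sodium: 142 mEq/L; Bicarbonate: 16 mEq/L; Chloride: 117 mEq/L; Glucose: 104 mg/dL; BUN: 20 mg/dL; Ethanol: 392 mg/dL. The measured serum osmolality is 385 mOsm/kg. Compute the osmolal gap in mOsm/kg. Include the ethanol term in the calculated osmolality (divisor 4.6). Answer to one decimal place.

Calculated osmolality = 2·Na + glucose/18 + BUN/2.8 + ethanol/4.6
= 2·142 + 104/18 + 20/2.8 + 392/4.6
= 284 + 5.78 + 7.14 + 85.22
= 382.14 mOsm/kg ≈ 382.1 mOsm/kg
Osmolar gap = measured − calculated = 385 − 382.1 = 2.9 mOsm/kg

2.9 mOsm/kg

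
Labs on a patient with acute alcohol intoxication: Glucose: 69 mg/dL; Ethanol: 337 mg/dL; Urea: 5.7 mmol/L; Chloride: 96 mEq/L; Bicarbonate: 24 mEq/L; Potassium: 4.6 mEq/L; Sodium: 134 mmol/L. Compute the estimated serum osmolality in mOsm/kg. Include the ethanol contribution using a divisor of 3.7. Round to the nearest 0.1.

368.6 mOsm/kg

Calculated osmolality = 2·Na + glucose/18 + urea + ethanol/3.7
= 2·134 + 69/18 + 5.7 + 337/3.7
= 268 + 3.83 + 5.70 + 91.08
= 368.61 mOsm/kg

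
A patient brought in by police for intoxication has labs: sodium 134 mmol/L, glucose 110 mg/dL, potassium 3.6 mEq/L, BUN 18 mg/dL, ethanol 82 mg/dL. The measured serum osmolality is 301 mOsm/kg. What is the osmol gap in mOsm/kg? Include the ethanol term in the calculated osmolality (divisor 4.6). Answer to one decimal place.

2.6 mOsm/kg

Calculated osmolality = 2·Na + glucose/18 + BUN/2.8 + ethanol/4.6
= 2·134 + 110/18 + 18/2.8 + 82/4.6
= 268 + 6.11 + 6.43 + 17.83
= 298.37 mOsm/kg ≈ 298.4 mOsm/kg
Osmolar gap = measured − calculated = 301 − 298.4 = 2.6 mOsm/kg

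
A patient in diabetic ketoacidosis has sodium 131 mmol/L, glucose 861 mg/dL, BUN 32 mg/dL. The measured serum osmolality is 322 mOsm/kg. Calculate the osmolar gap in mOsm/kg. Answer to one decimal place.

Calculated osmolality = 2·Na + glucose/18 + BUN/2.8
= 2·131 + 861/18 + 32/2.8
= 262 + 47.83 + 11.43
= 321.26 mOsm/kg ≈ 321.3 mOsm/kg
Osmolar gap = measured − calculated = 322 − 321.3 = 0.7 mOsm/kg

0.7 mOsm/kg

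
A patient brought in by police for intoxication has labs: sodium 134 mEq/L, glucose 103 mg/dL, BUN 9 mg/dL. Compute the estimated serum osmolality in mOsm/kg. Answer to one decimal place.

Calculated osmolality = 2·Na + glucose/18 + BUN/2.8
= 2·134 + 103/18 + 9/2.8
= 268 + 5.72 + 3.21
= 276.93 mOsm/kg

276.9 mOsm/kg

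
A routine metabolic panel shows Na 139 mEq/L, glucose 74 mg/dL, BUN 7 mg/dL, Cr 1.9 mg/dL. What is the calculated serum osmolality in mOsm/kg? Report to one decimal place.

284.6 mOsm/kg

Calculated osmolality = 2·Na + glucose/18 + BUN/2.8
= 2·139 + 74/18 + 7/2.8
= 278 + 4.11 + 2.50
= 284.61 mOsm/kg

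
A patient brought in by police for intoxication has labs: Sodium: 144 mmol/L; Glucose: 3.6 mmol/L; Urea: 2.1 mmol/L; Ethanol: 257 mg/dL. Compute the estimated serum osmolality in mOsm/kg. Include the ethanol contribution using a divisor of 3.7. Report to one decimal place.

363.2 mOsm/kg

Calculated osmolality = 2·Na + glucose + urea + ethanol/3.7
= 2·144 + 3.6 + 2.1 + 257/3.7
= 288 + 3.60 + 2.10 + 69.46
= 363.16 mOsm/kg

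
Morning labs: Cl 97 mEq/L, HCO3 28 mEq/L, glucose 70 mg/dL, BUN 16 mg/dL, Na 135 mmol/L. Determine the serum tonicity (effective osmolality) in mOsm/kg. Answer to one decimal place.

273.9 mOsm/kg

Effective osmolality excludes urea (freely permeant across cell membranes):
2·Na + glucose/18
= 2·135 + 70/18
= 270 + 3.89
= 273.89 mOsm/kg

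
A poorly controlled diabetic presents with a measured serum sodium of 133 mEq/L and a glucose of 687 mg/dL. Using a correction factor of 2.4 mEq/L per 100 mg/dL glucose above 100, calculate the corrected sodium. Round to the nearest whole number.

Corrected Na = measured Na + 2.4 · (glucose − 100)/100
= 133 + 2.4 · (687 − 100)/100
= 133 + 14.1
= 147.1 mEq/L

147 mEq/L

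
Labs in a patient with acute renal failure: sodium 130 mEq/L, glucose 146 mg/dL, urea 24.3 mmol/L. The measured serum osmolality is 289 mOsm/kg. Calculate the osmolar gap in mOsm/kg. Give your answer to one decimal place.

Calculated osmolality = 2·Na + glucose/18 + urea
= 2·130 + 146/18 + 24.3
= 260 + 8.11 + 24.30
= 292.41 mOsm/kg ≈ 292.4 mOsm/kg
Osmolar gap = measured − calculated = 289 − 292.4 = -3.4 mOsm/kg

-3.4 mOsm/kg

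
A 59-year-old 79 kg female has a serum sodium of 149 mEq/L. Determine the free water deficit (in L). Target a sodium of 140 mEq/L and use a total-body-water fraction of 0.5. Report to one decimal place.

TBW = 0.5 · 79 = 39.5 L
Free water deficit = TBW · (Na/140 − 1)
= 39.5 · (149/140 − 1)
= 39.5 · 0.0643
= 2.54 L

2.5 L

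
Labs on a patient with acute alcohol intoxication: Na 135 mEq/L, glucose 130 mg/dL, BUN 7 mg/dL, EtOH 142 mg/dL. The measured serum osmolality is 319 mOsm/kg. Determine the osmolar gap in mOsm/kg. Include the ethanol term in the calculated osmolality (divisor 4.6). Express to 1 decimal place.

Calculated osmolality = 2·Na + glucose/18 + BUN/2.8 + ethanol/4.6
= 2·135 + 130/18 + 7/2.8 + 142/4.6
= 270 + 7.22 + 2.50 + 30.87
= 310.59 mOsm/kg ≈ 310.6 mOsm/kg
Osmolar gap = measured − calculated = 319 − 310.6 = 8.4 mOsm/kg

8.4 mOsm/kg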